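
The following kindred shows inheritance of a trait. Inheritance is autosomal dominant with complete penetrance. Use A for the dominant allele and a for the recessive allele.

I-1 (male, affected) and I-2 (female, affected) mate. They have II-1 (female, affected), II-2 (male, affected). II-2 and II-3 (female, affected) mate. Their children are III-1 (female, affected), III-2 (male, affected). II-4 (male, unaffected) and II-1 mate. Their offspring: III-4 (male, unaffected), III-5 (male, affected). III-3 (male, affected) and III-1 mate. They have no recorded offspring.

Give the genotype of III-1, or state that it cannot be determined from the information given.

cannot be determined

III-1's phenotype allows AA or Aa, and no parent or child forces a single allele at both positions; consistent genotype assignments exist with III-1 as AA or Aa.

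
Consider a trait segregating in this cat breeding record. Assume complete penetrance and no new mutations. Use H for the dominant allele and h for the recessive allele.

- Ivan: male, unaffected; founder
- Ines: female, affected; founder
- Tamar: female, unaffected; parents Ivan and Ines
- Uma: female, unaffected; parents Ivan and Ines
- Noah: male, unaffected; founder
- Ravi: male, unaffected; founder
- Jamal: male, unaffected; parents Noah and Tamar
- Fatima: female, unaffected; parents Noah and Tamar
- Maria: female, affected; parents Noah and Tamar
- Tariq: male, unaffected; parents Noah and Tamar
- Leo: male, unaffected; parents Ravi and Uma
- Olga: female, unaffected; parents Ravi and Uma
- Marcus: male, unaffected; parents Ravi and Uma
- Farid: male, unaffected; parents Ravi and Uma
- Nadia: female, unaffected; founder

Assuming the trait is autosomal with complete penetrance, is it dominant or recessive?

recessive

Noah and Tamar are both unaffected yet have an affected child Maria. Under dominance, an affected child requires at least one affected parent, so the trait cannot be dominant.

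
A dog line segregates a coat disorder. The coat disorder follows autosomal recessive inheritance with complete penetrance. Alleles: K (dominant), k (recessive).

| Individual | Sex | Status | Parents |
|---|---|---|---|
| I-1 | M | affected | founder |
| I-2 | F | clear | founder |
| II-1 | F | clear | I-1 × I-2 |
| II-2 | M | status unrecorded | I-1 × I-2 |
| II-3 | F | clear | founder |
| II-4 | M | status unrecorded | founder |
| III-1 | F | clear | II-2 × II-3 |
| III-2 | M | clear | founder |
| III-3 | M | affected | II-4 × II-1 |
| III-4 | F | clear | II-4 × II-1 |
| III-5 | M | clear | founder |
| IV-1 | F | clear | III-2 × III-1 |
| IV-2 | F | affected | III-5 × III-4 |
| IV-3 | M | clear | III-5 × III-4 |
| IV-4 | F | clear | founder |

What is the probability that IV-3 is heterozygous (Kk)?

2/3

III-5 is clear so carries K and passed k to IV-2 (kk), so III-5 is Kk.
III-4 is clear so carries K and passed k to IV-2 (kk), so III-4 is Kk.
Their cross gives offspring ratios 1/4 KK : 1/2 Kk : 1/4 kk. Conditioning on IV-3 being clear, P(Kk) = 1/2 / 3/4 = 2/3.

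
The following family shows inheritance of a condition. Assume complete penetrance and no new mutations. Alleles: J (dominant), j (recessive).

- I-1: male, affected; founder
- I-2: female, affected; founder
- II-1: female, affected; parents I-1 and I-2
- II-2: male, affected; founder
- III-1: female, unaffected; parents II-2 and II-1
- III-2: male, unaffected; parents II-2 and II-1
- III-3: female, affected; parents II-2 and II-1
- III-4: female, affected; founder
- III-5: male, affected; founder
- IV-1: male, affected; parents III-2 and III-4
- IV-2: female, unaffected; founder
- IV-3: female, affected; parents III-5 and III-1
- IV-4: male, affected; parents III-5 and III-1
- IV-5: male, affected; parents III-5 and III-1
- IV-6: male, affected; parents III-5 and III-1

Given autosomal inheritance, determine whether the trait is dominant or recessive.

II-2 and II-1 are both affected yet have an unaffected child III-1. Under a recessive model two affected parents are homozygous and every child would be affected, so the trait cannot be recessive.

dominant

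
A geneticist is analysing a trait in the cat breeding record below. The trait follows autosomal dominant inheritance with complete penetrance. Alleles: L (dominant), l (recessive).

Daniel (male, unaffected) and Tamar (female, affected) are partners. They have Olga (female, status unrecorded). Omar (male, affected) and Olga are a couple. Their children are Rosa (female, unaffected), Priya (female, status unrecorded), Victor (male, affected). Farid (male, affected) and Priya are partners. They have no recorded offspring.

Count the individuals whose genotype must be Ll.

Obligate heterozygotes: Omar is affected so carries L and passed l to Rosa (ll), so Omar is Ll.
Every other individual is either homozygous by phenotype or has at least one consistent homozygous assignment, so the count is 1.

1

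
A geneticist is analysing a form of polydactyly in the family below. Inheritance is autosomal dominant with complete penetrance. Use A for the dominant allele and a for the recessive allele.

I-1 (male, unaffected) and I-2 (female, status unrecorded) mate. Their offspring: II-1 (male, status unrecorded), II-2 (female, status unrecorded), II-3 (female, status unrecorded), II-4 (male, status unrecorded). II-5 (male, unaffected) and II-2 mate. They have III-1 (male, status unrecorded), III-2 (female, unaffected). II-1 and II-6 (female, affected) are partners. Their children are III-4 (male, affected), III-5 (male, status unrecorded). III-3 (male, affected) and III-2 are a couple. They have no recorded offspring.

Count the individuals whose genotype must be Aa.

0

No individual's genotype is forced to Aa by the pedigree, so the count is 0.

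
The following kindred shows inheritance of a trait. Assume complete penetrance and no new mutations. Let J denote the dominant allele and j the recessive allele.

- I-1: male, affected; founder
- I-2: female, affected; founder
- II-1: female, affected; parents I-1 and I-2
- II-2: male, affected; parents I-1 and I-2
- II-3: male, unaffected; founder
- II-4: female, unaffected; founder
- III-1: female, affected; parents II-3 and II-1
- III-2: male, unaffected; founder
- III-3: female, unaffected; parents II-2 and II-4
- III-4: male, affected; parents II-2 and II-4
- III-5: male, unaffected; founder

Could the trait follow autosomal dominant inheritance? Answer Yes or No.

Yes

A consistent assignment under autosomal dominant exists: I-1 JJ, I-2 Jj, II-1 JJ, II-2 Jj, II-3 jj, II-4 jj, III-1 Jj, III-2 jj, III-3 jj, III-4 Jj, III-5 jj.
In this assignment every recorded phenotype matches its genotype and every non-founder's genotype is obtainable from its parents' genotypes, so the pedigree is consistent.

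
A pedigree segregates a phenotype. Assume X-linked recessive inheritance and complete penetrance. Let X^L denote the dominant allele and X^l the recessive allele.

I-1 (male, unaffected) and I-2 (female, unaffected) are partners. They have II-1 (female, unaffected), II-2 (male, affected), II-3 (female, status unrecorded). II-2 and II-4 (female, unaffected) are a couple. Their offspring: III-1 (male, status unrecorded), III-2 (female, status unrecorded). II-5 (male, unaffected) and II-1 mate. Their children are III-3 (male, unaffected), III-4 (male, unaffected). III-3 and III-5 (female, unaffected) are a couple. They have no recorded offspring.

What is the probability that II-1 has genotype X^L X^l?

I-1 is unaffected, so I-1 is X^L Y.
I-2 is unaffected so carries L and passed l to II-2 (X^l Y), so I-2 is X^L X^l.
Their cross gives offspring ratios 1/2 X^L X^L : 1/2 X^L X^l. Conditioning on II-1 being unaffected, P(X^L X^l) = 1/2 / 1 = 1/2 before taking II-1's own offspring into account.
II-5 is unaffected, so II-5 is X^L Y.
Now use II-1's offspring. Probability of each recorded status — unaffected son III-3: 1/2 if II-1 is X^L X^l, 1 if X^L X^L; unaffected son III-4: 1/2 if II-1 is X^L X^l, 1 if X^L X^L.
Bayes: P(X^L X^l) = 1/2·1/4 / (1/2·1/4 + 1/2·1) = 1/5.

1/5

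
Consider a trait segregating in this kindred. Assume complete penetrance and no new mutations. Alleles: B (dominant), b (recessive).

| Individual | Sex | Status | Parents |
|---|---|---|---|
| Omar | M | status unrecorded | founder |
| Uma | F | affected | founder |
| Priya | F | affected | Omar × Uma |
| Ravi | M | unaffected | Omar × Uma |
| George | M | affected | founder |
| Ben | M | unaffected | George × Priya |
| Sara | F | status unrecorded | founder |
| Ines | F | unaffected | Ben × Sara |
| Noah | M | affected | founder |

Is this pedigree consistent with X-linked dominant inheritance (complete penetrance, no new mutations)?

Yes

A consistent assignment under X-linked dominant exists: Omar X^B Y, Uma X^B X^b, Priya X^B X^b, Ravi X^b Y, George X^B Y, Ben X^b Y, Sara X^B X^b, Ines X^b X^b, Noah X^B Y.
In this assignment every recorded phenotype matches its genotype and every non-founder's genotype is obtainable from its parents' genotypes, so the pedigree is consistent.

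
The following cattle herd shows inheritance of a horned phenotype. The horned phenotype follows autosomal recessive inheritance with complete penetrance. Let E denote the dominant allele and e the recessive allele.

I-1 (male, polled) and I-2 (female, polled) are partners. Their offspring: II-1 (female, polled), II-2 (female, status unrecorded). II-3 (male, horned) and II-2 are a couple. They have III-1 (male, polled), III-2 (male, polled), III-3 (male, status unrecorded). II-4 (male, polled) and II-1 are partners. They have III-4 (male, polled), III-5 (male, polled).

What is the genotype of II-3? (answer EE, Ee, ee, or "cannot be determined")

II-3 is horned, so II-3 is ee.

ee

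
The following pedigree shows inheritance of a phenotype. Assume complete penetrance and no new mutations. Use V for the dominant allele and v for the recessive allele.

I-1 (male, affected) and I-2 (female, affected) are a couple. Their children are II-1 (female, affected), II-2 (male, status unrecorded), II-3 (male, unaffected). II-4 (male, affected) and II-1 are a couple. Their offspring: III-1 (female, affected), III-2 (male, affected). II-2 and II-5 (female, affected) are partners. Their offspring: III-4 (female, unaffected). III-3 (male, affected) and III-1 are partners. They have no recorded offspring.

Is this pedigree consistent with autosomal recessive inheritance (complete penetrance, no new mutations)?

Under autosomal recessive, II-3 (unaffected, male) cannot arise from I-1 (affected) × I-2 (affected).

No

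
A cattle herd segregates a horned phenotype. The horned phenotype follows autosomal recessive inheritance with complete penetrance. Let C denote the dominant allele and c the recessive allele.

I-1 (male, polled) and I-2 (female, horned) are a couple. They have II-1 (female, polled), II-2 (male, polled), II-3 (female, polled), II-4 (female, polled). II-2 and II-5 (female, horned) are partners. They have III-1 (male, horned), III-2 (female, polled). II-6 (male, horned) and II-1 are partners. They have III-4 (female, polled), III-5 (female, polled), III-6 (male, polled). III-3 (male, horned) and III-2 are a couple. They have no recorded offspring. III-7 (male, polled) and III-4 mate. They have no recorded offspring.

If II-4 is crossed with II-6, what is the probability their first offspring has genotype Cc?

1/2

II-4 is polled so carries C and received c from I-2 (cc), so II-4 is Cc.
II-6 is horned, so II-6 is cc.
The cross gives 1/2 Cc : 1/2 cc, so P(offspring has genotype Cc) = 1/2.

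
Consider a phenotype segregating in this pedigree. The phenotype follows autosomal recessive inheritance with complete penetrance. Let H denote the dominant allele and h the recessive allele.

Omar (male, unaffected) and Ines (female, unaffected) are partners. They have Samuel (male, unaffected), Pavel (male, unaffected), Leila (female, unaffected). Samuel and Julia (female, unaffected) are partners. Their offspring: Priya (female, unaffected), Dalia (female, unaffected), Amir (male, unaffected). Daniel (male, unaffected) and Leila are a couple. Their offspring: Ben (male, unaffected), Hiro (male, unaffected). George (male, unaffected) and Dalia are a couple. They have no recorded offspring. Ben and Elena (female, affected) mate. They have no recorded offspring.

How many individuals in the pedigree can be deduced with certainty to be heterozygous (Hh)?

No individual's genotype is forced to Hh by the pedigree, so the count is 0.

0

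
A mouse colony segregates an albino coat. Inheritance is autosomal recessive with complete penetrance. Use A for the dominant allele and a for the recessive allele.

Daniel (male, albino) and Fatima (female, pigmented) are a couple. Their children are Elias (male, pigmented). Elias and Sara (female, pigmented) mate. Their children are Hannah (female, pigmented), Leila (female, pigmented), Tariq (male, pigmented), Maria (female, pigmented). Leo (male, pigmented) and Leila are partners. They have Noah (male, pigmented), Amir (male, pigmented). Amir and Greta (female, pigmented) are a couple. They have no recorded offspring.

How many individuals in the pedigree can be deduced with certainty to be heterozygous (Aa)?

Obligate heterozygotes: Elias is pigmented so carries A and received a from Daniel (aa), so Elias is Aa.
Every other individual is either homozygous by phenotype or has at least one consistent homozygous assignment, so the count is 1.

1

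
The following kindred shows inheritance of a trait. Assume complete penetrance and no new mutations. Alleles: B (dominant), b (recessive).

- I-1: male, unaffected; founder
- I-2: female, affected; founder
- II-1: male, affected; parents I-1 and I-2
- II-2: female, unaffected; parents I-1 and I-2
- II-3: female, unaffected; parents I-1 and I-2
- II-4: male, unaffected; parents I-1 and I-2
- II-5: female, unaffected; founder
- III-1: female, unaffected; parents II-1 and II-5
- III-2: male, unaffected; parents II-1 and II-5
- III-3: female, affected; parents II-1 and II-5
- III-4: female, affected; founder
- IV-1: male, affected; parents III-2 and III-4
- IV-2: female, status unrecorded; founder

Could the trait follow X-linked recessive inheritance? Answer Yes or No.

No

Under X-linked recessive, II-4 (unaffected, male) cannot arise from I-1 (unaffected) × I-2 (affected).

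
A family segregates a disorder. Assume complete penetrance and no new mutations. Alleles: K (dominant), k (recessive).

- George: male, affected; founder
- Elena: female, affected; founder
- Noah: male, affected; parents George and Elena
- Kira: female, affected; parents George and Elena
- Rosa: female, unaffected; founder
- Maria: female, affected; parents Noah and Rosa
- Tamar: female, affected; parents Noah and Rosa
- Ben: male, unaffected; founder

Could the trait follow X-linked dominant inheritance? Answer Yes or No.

A consistent assignment under X-linked dominant exists: George X^K Y, Elena X^K X^K, Noah X^K Y, Kira X^K X^K, Rosa X^k X^k, Maria X^K X^k, Tamar X^K X^k, Ben X^k Y.
In this assignment every recorded phenotype matches its genotype and every non-founder's genotype is obtainable from its parents' genotypes, so the pedigree is consistent.

Yes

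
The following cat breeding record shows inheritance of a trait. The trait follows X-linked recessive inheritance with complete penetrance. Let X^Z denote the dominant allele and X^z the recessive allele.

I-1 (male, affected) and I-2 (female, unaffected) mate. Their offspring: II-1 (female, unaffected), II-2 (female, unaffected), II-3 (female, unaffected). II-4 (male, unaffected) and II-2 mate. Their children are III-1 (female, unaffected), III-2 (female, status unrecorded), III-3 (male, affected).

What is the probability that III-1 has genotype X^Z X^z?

1/2

II-4 is unaffected, so II-4 is X^Z Y.
II-2 is unaffected so carries Z and received z from I-1 (X^z Y), so II-2 is X^Z X^z.
Their cross gives offspring ratios 1/2 X^Z X^Z : 1/2 X^Z X^z. Conditioning on III-1 being unaffected, P(X^Z X^z) = 1/2 / 1 = 1/2.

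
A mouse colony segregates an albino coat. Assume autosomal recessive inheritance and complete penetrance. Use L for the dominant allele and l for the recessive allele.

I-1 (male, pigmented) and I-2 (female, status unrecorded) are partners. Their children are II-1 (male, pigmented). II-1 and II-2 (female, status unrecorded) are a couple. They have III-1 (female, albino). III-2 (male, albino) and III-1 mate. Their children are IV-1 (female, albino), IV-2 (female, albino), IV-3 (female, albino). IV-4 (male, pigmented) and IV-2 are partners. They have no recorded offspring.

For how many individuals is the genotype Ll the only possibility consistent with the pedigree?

Obligate heterozygotes: II-1 is pigmented so carries L and passed l to III-1 (ll), so II-1 is Ll.
Every other individual is either homozygous by phenotype or has at least one consistent homozygous assignment, so the count is 1.

1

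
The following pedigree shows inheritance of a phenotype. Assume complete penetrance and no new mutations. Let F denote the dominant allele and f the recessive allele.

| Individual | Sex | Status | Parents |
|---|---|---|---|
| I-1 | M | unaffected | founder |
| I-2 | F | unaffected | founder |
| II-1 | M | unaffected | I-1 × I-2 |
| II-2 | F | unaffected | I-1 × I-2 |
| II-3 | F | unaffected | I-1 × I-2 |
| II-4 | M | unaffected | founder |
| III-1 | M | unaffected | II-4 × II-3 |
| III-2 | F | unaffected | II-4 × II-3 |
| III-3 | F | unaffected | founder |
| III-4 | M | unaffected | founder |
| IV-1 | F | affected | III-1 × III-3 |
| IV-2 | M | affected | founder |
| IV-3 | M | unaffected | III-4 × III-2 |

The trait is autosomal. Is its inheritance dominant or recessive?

III-1 and III-3 are both unaffected yet have an affected child IV-1. Under dominance, an affected child requires at least one affected parent, so the trait cannot be dominant.

recessive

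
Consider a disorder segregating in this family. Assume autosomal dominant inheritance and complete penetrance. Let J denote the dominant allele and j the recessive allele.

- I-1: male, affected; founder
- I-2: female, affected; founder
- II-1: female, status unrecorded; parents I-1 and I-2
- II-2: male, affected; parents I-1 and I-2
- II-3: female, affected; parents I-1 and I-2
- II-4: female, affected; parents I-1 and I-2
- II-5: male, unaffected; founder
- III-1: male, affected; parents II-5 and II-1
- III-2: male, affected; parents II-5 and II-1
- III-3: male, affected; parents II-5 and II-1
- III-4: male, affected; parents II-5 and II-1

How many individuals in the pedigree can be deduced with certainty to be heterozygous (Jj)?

Obligate heterozygotes: III-1 is affected so carries J and received j from II-5 (jj), so III-1 is Jj; III-2 is affected so carries J and received j from II-5 (jj), so III-2 is Jj; III-3 is affected so carries J and received j from II-5 (jj), so III-3 is Jj; III-4 is affected so carries J and received j from II-5 (jj), so III-4 is Jj.
Every other individual is either homozygous by phenotype or has at least one consistent homozygous assignment, so the count is 4.

4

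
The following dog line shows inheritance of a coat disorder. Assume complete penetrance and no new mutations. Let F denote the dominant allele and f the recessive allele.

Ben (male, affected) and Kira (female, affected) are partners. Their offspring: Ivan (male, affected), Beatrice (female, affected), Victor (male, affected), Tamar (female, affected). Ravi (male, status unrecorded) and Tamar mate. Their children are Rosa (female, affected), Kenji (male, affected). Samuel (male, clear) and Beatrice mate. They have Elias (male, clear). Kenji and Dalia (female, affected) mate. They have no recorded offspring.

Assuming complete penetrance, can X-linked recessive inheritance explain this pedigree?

Under X-linked recessive, Elias (clear, male) cannot arise from Samuel (clear) × Beatrice (affected).

No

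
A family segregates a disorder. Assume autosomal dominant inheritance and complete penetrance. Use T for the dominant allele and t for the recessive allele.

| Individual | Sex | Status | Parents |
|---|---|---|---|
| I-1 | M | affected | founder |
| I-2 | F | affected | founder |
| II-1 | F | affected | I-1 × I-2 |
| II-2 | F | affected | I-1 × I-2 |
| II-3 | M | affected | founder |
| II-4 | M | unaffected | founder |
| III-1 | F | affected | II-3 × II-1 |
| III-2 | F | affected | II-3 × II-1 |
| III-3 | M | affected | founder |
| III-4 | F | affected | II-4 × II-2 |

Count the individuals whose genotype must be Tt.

Obligate heterozygotes: III-4 is affected so carries T and received t from II-4 (tt), so III-4 is Tt.
Every other individual is either homozygous by phenotype or has at least one consistent homozygous assignment, so the count is 1.

1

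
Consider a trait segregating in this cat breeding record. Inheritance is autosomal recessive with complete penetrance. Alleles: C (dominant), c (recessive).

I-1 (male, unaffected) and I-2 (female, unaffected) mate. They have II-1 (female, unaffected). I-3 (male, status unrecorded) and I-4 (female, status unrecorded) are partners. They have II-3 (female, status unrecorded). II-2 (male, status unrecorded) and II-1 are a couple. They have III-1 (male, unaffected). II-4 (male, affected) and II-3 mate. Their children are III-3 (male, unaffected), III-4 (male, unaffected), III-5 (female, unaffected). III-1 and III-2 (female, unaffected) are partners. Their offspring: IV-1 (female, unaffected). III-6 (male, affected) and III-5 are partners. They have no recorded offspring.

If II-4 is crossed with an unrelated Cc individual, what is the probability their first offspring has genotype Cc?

1/2

II-4 is affected, so II-4 is cc.
The cross gives 1/2 Cc : 1/2 cc, so P(offspring has genotype Cc) = 1/2.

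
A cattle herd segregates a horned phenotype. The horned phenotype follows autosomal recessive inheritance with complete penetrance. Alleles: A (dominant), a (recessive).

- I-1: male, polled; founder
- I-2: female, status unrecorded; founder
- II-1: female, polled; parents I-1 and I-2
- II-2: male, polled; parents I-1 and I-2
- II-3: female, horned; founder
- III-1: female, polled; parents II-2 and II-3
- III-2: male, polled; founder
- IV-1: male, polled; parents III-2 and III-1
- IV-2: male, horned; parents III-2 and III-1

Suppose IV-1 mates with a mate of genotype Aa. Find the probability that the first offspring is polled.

5/6

III-2 is polled so carries A and passed a to IV-2 (aa), so III-2 is Aa.
III-1 is polled so carries A and received a from II-3 (aa), so III-1 is Aa.
IV-1 is a polled offspring of III-2 (Aa) × III-1 (Aa), whose cross gives 1/4 AA : 1/2 Aa : 1/4 aa; conditioning on being polled, IV-1 is AA with probability 1/3, Aa with probability 2/3.
Summing over parental genotype combinations, P(offspring is polled) = 1/3·1 + 2/3·3/4 = 5/6.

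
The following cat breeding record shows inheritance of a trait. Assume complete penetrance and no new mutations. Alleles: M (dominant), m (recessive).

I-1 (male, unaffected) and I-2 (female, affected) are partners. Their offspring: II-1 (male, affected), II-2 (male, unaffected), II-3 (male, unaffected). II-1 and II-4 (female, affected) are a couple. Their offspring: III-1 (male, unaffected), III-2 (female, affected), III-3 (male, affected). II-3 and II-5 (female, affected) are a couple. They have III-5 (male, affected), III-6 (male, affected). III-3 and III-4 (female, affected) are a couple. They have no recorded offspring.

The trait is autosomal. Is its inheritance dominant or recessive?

dominant

II-1 and II-4 are both affected yet have an unaffected child III-1. Under a recessive model two affected parents are homozygous and every child would be affected, so the trait cannot be recessive.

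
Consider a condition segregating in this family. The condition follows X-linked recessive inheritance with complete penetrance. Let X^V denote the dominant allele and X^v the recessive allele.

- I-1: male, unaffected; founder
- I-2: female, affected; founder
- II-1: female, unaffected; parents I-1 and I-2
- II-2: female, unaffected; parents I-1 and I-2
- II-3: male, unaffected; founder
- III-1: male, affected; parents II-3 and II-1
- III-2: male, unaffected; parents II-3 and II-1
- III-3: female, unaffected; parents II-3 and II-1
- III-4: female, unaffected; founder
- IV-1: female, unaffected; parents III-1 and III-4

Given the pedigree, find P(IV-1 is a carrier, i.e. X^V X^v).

1

IV-1 is unaffected so carries V and received v from III-1 (X^v Y), so IV-1 is X^V X^v, giving P(X^V X^v) = 1.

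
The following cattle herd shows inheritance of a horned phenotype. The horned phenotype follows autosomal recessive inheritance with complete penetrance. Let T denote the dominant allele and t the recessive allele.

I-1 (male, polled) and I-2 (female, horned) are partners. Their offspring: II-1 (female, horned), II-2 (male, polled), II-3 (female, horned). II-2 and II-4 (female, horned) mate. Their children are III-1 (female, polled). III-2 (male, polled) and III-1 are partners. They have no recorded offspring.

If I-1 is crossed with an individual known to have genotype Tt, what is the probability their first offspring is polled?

I-1 is polled so carries T and passed t to II-1 (tt), so I-1 is Tt.
The cross gives 1/4 TT : 1/2 Tt : 1/4 tt, so P(offspring is polled) = 3/4.

3/4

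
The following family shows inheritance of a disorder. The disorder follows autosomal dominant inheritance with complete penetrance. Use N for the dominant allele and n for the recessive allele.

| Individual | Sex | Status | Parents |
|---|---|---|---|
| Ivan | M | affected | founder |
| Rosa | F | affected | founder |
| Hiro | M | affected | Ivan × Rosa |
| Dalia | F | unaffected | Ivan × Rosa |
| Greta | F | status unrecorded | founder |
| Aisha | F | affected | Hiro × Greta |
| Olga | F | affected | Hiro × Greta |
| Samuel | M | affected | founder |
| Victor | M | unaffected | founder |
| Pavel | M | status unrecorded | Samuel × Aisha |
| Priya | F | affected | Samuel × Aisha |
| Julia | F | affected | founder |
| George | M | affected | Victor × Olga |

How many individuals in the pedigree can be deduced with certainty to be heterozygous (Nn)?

3

Obligate heterozygotes: Ivan is affected so carries N and passed n to Dalia (nn), so Ivan is Nn; Rosa is affected so carries N and passed n to Dalia (nn), so Rosa is Nn; George is affected so carries N and received n from Victor (nn), so George is Nn.
Every other individual is either homozygous by phenotype or has at least one consistent homozygous assignment, so the count is 3.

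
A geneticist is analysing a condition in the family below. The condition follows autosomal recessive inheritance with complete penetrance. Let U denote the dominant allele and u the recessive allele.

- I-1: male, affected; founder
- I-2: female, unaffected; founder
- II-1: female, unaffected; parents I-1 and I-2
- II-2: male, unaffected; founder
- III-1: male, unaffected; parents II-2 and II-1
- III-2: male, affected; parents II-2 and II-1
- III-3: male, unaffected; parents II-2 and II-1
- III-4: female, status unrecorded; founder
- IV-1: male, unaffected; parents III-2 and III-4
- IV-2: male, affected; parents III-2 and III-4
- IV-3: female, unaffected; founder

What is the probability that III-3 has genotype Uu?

II-2 is unaffected so carries U and passed u to III-2 (uu), so II-2 is Uu.
II-1 is unaffected so carries U and received u from I-1 (uu), so II-1 is Uu.
Their cross gives offspring ratios 1/4 UU : 1/2 Uu : 1/4 uu. Conditioning on III-3 being unaffected, P(Uu) = 1/2 / 3/4 = 2/3.

2/3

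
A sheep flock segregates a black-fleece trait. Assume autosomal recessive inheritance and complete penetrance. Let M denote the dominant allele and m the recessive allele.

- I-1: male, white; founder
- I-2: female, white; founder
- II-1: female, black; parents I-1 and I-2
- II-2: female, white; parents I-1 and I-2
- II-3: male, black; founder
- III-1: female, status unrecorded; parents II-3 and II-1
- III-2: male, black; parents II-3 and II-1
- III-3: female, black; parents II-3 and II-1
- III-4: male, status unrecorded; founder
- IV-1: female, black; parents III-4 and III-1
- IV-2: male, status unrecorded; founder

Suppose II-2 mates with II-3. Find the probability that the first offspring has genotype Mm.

2/3

I-1 is white so carries M and passed m to II-1 (mm), so I-1 is Mm.
I-2 is white so carries M and passed m to II-1 (mm), so I-2 is Mm.
II-2 is a white offspring of I-1 (Mm) × I-2 (Mm), whose cross gives 1/4 MM : 1/2 Mm : 1/4 mm; conditioning on being white, II-2 is MM with probability 1/3, Mm with probability 2/3.
II-3 is black, so II-3 is mm.
Summing over parental genotype combinations, P(offspring has genotype Mm) = 1/3·1 + 2/3·1/2 = 2/3.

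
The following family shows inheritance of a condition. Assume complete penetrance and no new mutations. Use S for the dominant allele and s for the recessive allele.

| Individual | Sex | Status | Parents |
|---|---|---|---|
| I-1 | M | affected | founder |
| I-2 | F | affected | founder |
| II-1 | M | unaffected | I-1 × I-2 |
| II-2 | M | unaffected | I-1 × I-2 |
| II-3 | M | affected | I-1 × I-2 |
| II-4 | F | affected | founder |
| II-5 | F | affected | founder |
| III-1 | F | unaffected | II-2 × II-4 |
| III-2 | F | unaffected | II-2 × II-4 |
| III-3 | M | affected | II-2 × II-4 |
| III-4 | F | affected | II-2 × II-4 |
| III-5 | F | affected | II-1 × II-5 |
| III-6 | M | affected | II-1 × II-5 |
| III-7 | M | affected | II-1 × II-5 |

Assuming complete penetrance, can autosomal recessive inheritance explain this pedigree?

No

Under autosomal recessive, II-1 (unaffected, male) cannot arise from I-1 (affected) × I-2 (affected).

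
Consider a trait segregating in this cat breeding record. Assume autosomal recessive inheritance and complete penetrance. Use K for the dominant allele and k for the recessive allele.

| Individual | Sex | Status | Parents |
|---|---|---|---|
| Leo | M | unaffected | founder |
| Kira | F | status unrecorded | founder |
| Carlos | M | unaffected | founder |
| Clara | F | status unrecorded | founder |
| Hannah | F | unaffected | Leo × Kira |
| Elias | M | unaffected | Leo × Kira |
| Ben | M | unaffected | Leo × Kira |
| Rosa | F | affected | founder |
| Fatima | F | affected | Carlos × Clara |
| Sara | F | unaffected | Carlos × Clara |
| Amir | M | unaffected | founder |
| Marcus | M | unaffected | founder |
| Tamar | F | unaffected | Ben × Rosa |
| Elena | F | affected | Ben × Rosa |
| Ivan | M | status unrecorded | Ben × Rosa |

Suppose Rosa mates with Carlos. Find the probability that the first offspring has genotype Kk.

Rosa is affected, so Rosa is kk.
Carlos is unaffected so carries K and passed k to Fatima (kk), so Carlos is Kk.
The cross gives 1/2 Kk : 1/2 kk, so P(offspring has genotype Kk) = 1/2.

1/2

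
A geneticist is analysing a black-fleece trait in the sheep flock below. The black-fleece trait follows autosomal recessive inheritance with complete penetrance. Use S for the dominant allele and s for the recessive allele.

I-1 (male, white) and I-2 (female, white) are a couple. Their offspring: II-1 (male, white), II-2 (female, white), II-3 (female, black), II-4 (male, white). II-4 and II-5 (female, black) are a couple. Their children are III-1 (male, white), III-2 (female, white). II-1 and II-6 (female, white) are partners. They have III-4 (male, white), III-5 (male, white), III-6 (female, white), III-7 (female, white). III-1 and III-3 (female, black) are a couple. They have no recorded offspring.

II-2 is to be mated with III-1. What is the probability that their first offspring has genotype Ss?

1/2

I-1 is white so carries S and passed s to II-3 (ss), so I-1 is Ss.
I-2 is white so carries S and passed s to II-3 (ss), so I-2 is Ss.
II-2 is a white offspring of I-1 (Ss) × I-2 (Ss), whose cross gives 1/4 SS : 1/2 Ss : 1/4 ss; conditioning on being white, II-2 is SS with probability 1/3, Ss with probability 2/3.
III-1 is white so carries S and received s from II-5 (ss), so III-1 is Ss.
Summing over parental genotype combinations, P(offspring has genotype Ss) = 1/3·1/2 + 2/3·1/2 = 1/2.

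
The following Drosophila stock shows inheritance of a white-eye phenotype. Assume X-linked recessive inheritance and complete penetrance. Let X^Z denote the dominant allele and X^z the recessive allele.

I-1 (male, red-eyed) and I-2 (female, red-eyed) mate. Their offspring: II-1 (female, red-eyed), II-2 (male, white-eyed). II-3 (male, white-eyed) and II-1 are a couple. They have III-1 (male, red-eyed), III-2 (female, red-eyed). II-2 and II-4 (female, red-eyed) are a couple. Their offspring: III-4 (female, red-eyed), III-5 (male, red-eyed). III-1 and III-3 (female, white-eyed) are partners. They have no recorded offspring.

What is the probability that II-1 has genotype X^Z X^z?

1/5

I-1 is red-eyed, so I-1 is X^Z Y.
I-2 is red-eyed so carries Z and passed z to II-2 (X^z Y), so I-2 is X^Z X^z.
Their cross gives offspring ratios 1/2 X^Z X^Z : 1/2 X^Z X^z. Conditioning on II-1 being red-eyed, P(X^Z X^z) = 1/2 / 1 = 1/2 before taking II-1's own offspring into account.
II-3 is white-eyed, so II-3 is X^z Y.
Now use II-1's offspring. Probability of each recorded status — red-eyed son III-1: 1/2 if II-1 is X^Z X^z, 1 if X^Z X^Z; red-eyed daughter III-2: 1/2 if II-1 is X^Z X^z, 1 if X^Z X^Z.
Bayes: P(X^Z X^z) = 1/2·1/4 / (1/2·1/4 + 1/2·1) = 1/5.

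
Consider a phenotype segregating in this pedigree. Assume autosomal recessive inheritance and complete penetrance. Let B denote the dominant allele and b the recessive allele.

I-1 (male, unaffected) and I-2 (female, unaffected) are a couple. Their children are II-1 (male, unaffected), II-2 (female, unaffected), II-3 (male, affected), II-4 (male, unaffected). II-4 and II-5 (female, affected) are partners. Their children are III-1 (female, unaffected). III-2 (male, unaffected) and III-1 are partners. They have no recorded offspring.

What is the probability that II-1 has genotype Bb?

2/3

I-1 is unaffected so carries B and passed b to II-3 (bb), so I-1 is Bb.
I-2 is unaffected so carries B and passed b to II-3 (bb), so I-2 is Bb.
Their cross gives offspring ratios 1/4 BB : 1/2 Bb : 1/4 bb. Conditioning on II-1 being unaffected, P(Bb) = 1/2 / 3/4 = 2/3.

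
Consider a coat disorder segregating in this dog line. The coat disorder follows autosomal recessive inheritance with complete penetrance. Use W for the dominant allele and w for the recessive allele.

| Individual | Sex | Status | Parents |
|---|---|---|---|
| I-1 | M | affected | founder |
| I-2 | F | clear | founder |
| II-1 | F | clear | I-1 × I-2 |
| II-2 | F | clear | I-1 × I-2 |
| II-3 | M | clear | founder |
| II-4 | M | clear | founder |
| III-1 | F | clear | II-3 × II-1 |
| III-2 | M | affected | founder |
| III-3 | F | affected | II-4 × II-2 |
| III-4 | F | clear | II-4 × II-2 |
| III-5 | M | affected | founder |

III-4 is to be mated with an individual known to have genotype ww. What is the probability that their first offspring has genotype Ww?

2/3

II-4 is clear so carries W and passed w to III-3 (ww), so II-4 is Ww.
II-2 is clear so carries W and received w from I-1 (ww), so II-2 is Ww.
III-4 is a clear offspring of II-4 (Ww) × II-2 (Ww), whose cross gives 1/4 WW : 1/2 Ww : 1/4 ww; conditioning on being clear, III-4 is WW with probability 1/3, Ww with probability 2/3.
Summing over parental genotype combinations, P(offspring has genotype Ww) = 1/3·1 + 2/3·1/2 = 2/3.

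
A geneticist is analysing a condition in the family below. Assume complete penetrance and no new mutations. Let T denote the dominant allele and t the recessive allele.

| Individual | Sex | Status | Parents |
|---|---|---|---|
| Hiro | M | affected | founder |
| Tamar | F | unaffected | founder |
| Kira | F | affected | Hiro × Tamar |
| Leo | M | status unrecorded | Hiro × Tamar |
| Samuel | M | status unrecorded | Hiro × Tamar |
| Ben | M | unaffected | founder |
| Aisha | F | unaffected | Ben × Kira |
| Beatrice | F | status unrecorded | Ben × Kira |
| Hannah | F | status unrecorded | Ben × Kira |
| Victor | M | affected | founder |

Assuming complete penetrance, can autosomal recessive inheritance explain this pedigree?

Yes

A consistent assignment under autosomal recessive exists: Hiro tt, Tamar Tt, Kira tt, Leo Tt, Samuel Tt, Ben TT, Aisha Tt, Beatrice Tt, Hannah Tt, Victor tt.
In this assignment every recorded phenotype matches its genotype and every non-founder's genotype is obtainable from its parents' genotypes, so the pedigree is consistent.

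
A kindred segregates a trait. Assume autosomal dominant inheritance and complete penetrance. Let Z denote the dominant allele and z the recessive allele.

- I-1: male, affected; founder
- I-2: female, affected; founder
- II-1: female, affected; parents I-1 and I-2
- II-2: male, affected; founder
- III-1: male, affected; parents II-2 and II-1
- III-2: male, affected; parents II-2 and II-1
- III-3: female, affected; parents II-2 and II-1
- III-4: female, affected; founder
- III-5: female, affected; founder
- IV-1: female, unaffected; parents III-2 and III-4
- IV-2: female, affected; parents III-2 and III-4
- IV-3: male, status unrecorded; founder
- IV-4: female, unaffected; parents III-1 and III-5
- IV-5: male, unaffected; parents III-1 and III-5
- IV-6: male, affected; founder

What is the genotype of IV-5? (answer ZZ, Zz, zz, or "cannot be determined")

zz

IV-5 is unaffected, so IV-5 is zz.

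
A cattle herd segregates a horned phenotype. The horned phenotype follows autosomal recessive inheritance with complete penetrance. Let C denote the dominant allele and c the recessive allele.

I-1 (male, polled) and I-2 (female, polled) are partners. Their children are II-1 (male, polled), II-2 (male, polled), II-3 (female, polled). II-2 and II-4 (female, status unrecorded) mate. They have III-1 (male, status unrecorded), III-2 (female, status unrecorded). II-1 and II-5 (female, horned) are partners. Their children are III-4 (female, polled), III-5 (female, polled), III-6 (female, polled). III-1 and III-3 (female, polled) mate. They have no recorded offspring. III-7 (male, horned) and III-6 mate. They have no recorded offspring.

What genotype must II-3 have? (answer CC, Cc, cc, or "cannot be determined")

cannot be determined

II-3's phenotype allows CC or Cc, and no parent or child forces a single allele at both positions; consistent genotype assignments exist with II-3 as CC or Cc.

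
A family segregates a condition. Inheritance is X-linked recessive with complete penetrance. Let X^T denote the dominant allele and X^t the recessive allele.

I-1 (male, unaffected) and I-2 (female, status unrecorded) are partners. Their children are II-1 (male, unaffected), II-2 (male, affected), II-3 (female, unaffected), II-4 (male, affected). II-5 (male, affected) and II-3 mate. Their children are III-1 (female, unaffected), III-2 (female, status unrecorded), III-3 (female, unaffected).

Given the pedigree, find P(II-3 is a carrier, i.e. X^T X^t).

1/5

I-1 is unaffected, so I-1 is X^T Y.
I-2 passed T to II-1 (X^T Y) and passed t to II-2 (X^t Y), so I-2 is X^T X^t.
Their cross gives offspring ratios 1/2 X^T X^T : 1/2 X^T X^t. Conditioning on II-3 being unaffected, P(X^T X^t) = 1/2 / 1 = 1/2 before taking II-3's own offspring into account.
II-5 is affected, so II-5 is X^t Y.
Now use II-3's offspring. Probability of each recorded status — unaffected daughter III-1: 1/2 if II-3 is X^T X^t, 1 if X^T X^T; unaffected daughter III-3: 1/2 if II-3 is X^T X^t, 1 if X^T X^T. (III-2: equally likely either way, so uninformative.)
Bayes: P(X^T X^t) = 1/2·1/4 / (1/2·1/4 + 1/2·1) = 1/5.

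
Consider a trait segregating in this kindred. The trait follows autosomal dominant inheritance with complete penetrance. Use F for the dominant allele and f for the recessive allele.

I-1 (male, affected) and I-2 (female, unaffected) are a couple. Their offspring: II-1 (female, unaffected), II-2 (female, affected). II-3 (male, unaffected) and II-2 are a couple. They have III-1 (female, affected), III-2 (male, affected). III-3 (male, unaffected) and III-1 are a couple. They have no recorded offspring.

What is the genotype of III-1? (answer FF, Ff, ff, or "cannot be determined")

Ff

From phenotype alone, III-1 is FF or Ff.
III-1 is affected so carries F and received f from II-3 (ff), so III-1 is Ff.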